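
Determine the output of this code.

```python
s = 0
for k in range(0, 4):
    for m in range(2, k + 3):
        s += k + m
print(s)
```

50

k=0,m=2: s = 0+2 = 2
k=1,m=2: s = 2+3 = 5
k=1,m=3: s = 5+4 = 9
k=2,m=2: s = 9+4 = 13
k=2,m=3: s = 13+5 = 18
k=2,m=4: s = 18+6 = 24
k=3,m=2: s = 24+5 = 29
k=3,m=3: s = 29+6 = 35
k=3,m=4: s = 35+7 = 42
k=3,m=5: s = 42+8 = 50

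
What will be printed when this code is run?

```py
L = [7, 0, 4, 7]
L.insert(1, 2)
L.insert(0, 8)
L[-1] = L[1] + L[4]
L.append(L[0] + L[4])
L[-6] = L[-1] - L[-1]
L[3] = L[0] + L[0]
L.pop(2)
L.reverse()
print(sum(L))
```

51

insert 2 at 1 → [7, 2, 0, 4, 7]
insert 8 at 0 → [8, 7, 2, 0, 4, 7]
L[-1] = L[1]+L[4] = 7+4 = 11 → [8, 7, 2, 0, 4, 11]
append L[0]+L[4] = 8+4 = 12 → [8, 7, 2, 0, 4, 11, 12]
L[-6] = L[-1]-L[-1] = 12-12 = 0 → [8, 0, 2, 0, 4, 11, 12]
L[3] = L[0]+L[0] = 8+8 = 16 → [8, 0, 2, 16, 4, 11, 12]
pop(2) removes 2 → [8, 0, 16, 4, 11, 12]
reverse → [12, 11, 4, 16, 0, 8]
sum = 51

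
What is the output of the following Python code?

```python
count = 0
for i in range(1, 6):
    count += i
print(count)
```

15

i=1: count = 0+1 = 1
i=2: count = 1+2 = 3
i=3: count = 3+3 = 6
i=4: count = 6+4 = 10
i=5: count = 10+5 = 15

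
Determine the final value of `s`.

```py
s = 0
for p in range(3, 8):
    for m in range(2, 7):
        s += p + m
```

225

p=3,m=2: s = 0+5 = 5
p=3,m=3: s = 5+6 = 11
p=3,m=4: s = 11+7 = 18
p=3,m=5: s = 18+8 = 26
p=3,m=6: s = 26+9 = 35
p=4,m=2: s = 35+6 = 41
p=4,m=3: s = 41+7 = 48
p=4,m=4: s = 48+8 = 56
p=4,m=5: s = 56+9 = 65
p=4,m=6: s = 65+10 = 75
p=5,m=2: s = 75+7 = 82
p=5,m=3: s = 82+8 = 90
p=5,m=4: s = 90+9 = 99
p=5,m=5: s = 99+10 = 109
p=5,m=6: s = 109+11 = 120
p=6,m=2: s = 120+8 = 128
p=6,m=3: s = 128+9 = 137
p=6,m=4: s = 137+10 = 147
p=6,m=5: s = 147+11 = 158
p=6,m=6: s = 158+12 = 170
p=7,m=2: s = 170+9 = 179
p=7,m=3: s = 179+10 = 189
p=7,m=4: s = 189+11 = 200
p=7,m=5: s = 200+12 = 212
p=7,m=6: s = 212+13 = 225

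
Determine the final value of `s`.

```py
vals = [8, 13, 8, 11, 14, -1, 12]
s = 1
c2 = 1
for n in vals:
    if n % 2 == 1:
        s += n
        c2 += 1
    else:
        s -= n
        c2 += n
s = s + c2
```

n=8: not odd, s = 1-8 = -7; c2=9
n=13: odd, s = (-7)+13 = 6; c2=10
n=8: not odd, s = 6-8 = -2; c2=18
n=11: odd, s = (-2)+11 = 9; c2=19
n=14: not odd, s = 9-14 = -5; c2=33
n=-1: odd, s = (-5)+(-1) = -6; c2=34
n=12: not odd, s = (-6)-12 = -18; c2=46
s+c2 = (-18)+46 = 28

28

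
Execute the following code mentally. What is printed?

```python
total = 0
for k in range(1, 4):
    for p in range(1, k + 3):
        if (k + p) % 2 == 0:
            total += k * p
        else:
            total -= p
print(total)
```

k=1,p=1: even sum, total = 0+1 = 1
k=1,p=2: odd sum, total = 1-2 = -1
k=1,p=3: even sum, total = (-1)+3 = 2
k=2,p=1: odd sum, total = 2-1 = 1
k=2,p=2: even sum, total = 1+4 = 5
k=2,p=3: odd sum, total = 5-3 = 2
k=2,p=4: even sum, total = 2+8 = 10
k=3,p=1: even sum, total = 10+3 = 13
k=3,p=2: odd sum, total = 13-2 = 11
k=3,p=3: even sum, total = 11+9 = 20
k=3,p=4: odd sum, total = 20-4 = 16
k=3,p=5: even sum, total = 16+15 = 31

31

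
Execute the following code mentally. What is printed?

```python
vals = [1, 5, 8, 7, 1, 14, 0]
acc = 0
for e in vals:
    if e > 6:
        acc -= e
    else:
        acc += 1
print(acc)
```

e=1: not >6, acc = 0+1 = 1
e=5: not >6, acc = 1+1 = 2
e=8: >6, acc = 2-8 = -6
e=7: >6, acc = (-6)-7 = -13
e=1: not >6, acc = (-13)+1 = -12
e=14: >6, acc = (-12)-14 = -26
e=0: not >6, acc = (-26)+1 = -25

-25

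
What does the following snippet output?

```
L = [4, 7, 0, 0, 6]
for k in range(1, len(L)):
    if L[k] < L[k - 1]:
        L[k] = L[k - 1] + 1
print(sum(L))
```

k=1: 7>=4, unchanged → [4, 7, 0, 0, 6]
k=2: 0<7, L[2] = 7+1 = 8 → [4, 7, 8, 0, 6]
k=3: 0<8, L[3] = 8+1 = 9 → [4, 7, 8, 9, 6]
k=4: 6<9, L[4] = 9+1 = 10 → [4, 7, 8, 9, 10]
sum = 38

38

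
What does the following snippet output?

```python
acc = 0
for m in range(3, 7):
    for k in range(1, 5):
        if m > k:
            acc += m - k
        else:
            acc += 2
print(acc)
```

m=3,k=1: 3>1, acc = 0+2 = 2
m=3,k=2: 3>2, acc = 2+1 = 3
m=3,k=3: not 3>3, acc = 3+2 = 5
m=3,k=4: not 3>4, acc = 5+2 = 7
m=4,k=1: 4>1, acc = 7+3 = 10
m=4,k=2: 4>2, acc = 10+2 = 12
m=4,k=3: 4>3, acc = 12+1 = 13
m=4,k=4: not 4>4, acc = 13+2 = 15
m=5,k=1: 5>1, acc = 15+4 = 19
m=5,k=2: 5>2, acc = 19+3 = 22
m=5,k=3: 5>3, acc = 22+2 = 24
m=5,k=4: 5>4, acc = 24+1 = 25
m=6,k=1: 6>1, acc = 25+5 = 30
m=6,k=2: 6>2, acc = 30+4 = 34
m=6,k=3: 6>3, acc = 34+3 = 37
m=6,k=4: 6>4, acc = 37+2 = 39

39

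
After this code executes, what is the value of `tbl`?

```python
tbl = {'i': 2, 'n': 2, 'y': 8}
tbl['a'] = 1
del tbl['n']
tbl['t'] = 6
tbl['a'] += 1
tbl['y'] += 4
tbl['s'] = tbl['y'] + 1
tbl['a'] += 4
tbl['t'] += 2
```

{'i': 2, 'y': 12, 'a': 6, 't': 8, 's': 13}

tbl['a'] = 1 → {'i': 2, 'n': 2, 'y': 8, 'a': 1}
del 'n' → {'i': 2, 'y': 8, 'a': 1}
tbl['t'] = 6 → {'i': 2, 'y': 8, 'a': 1, 't': 6}
tbl['a'] = 1+1 = 2 → {'i': 2, 'y': 8, 'a': 2, 't': 6}
tbl['y'] = 8+4 = 12 → {'i': 2, 'y': 12, 'a': 2, 't': 6}
tbl['s'] = tbl['y']+1 = 13 → {'i': 2, 'y': 12, 'a': 2, 't': 6, 's': 13}
tbl['a'] = 2+4 = 6 → {'i': 2, 'y': 12, 'a': 6, 't': 6, 's': 13}
tbl['t'] = 6+2 = 8 → {'i': 2, 'y': 12, 'a': 6, 't': 8, 's': 13}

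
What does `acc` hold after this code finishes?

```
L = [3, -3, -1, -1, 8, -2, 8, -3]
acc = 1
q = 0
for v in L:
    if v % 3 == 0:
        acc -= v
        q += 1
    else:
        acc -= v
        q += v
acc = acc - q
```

v=3: %3==0, acc = 1-3 = -2; q=1
v=-3: %3==0, acc = (-2)-(-3) = 1; q=2
v=-1: not %3==0, acc = 1-(-1) = 2; q=1
v=-1: not %3==0, acc = 2-(-1) = 3; q=0
v=8: not %3==0, acc = 3-8 = -5; q=8
v=-2: not %3==0, acc = (-5)-(-2) = -3; q=6
v=8: not %3==0, acc = (-3)-8 = -11; q=14
v=-3: %3==0, acc = (-11)-(-3) = -8; q=15
acc-q = (-8)-15 = -23

-23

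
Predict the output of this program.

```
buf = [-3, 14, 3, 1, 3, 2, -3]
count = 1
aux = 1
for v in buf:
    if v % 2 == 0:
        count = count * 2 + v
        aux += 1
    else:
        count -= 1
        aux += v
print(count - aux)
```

v=-3: not even, count = 1-1 = 0; aux=-2
v=14: even, count = 0*2+14 = 14; aux=-1
v=3: not even, count = 14-1 = 13; aux=2
v=1: not even, count = 13-1 = 12; aux=3
v=3: not even, count = 12-1 = 11; aux=6
v=2: even, count = 11*2+2 = 24; aux=7
v=-3: not even, count = 24-1 = 23; aux=4
count-aux = 23-4 = 19

19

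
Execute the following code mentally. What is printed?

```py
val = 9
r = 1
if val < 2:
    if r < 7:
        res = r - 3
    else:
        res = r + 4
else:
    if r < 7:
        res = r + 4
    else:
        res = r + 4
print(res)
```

val=9, r=1
val < 2 is False; r < 7 is True
→ res = r + 4 = 5

5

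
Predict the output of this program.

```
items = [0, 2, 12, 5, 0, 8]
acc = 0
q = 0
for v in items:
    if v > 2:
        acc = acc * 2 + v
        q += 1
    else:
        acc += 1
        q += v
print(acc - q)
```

79

v=0: not >2, acc = 0+1 = 1; q=0
v=2: not >2, acc = 1+1 = 2; q=2
v=12: >2, acc = 2*2+12 = 16; q=3
v=5: >2, acc = 16*2+5 = 37; q=4
v=0: not >2, acc = 37+1 = 38; q=4
v=8: >2, acc = 38*2+8 = 84; q=5
acc-q = 84-5 = 79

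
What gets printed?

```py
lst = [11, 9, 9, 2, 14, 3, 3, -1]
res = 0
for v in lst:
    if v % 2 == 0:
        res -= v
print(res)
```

-16

v=11: not even
v=9: not even
v=9: not even
v=2: even, res = 0-2 = -2
v=14: even, res = (-2)-14 = -16
v=3: not even
v=3: not even
v=-1: not even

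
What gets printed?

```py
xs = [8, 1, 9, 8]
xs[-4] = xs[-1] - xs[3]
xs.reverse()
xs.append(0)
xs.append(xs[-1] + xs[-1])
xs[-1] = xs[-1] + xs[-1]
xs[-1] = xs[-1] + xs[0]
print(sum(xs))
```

xs[-4] = xs[-1]-xs[3] = 8-8 = 0 → [0, 1, 9, 8]
reverse → [8, 9, 1, 0]
append 0 → [8, 9, 1, 0, 0]
append xs[-1]+xs[-1] = 0+0 = 0 → [8, 9, 1, 0, 0, 0]
xs[-1] = xs[-1]+xs[-1] = 0+0 = 0 → [8, 9, 1, 0, 0, 0]
xs[-1] = xs[-1]+xs[0] = 0+8 = 8 → [8, 9, 1, 0, 0, 8]
sum = 26

26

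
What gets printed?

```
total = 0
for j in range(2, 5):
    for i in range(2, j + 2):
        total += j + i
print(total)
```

j=2,i=2: total = 0+4 = 4
j=2,i=3: total = 4+5 = 9
j=3,i=2: total = 9+5 = 14
j=3,i=3: total = 14+6 = 20
j=3,i=4: total = 20+7 = 27
j=4,i=2: total = 27+6 = 33
j=4,i=3: total = 33+7 = 40
j=4,i=4: total = 40+8 = 48
j=4,i=5: total = 48+9 = 57

57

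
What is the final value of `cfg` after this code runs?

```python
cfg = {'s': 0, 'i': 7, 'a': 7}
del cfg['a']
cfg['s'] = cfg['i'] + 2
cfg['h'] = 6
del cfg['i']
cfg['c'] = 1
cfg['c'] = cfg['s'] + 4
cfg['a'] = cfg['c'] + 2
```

{'s': 9, 'h': 6, 'c': 13, 'a': 15}

del 'a' → {'s': 0, 'i': 7}
cfg['s'] = cfg['i']+2 = 9 → {'s': 9, 'i': 7}
cfg['h'] = 6 → {'s': 9, 'i': 7, 'h': 6}
del 'i' → {'s': 9, 'h': 6}
cfg['c'] = 1 → {'s': 9, 'h': 6, 'c': 1}
cfg['c'] = cfg['s']+4 = 13 → {'s': 9, 'h': 6, 'c': 13}
cfg['a'] = cfg['c']+2 = 15 → {'s': 9, 'h': 6, 'c': 13, 'a': 15}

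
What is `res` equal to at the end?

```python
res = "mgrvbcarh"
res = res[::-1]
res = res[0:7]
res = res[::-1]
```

'rvbcarh'

reverse → 'hracbvrgm'
slice [0:7] → 'hracbvr'
reverse → 'rvbcarh'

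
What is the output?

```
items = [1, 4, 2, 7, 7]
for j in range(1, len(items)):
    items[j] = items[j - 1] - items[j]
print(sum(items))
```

-38

j=1: items[1] = 1-4 = -3 → [1, -3, 2, 7, 7]
j=2: items[2] = (-3)-2 = -5 → [1, -3, -5, 7, 7]
j=3: items[3] = (-5)-7 = -12 → [1, -3, -5, -12, 7]
j=4: items[4] = (-12)-7 = -19 → [1, -3, -5, -12, -19]
sum = -38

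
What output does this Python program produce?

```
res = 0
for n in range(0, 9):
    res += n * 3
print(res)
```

n=0: res = 0+0*3 = 0
n=1: res = 0+1*3 = 3
n=2: res = 3+2*3 = 9
n=3: res = 9+3*3 = 18
n=4: res = 18+4*3 = 30
n=5: res = 30+5*3 = 45
n=6: res = 45+6*3 = 63
n=7: res = 63+7*3 = 84
n=8: res = 84+8*3 = 108

108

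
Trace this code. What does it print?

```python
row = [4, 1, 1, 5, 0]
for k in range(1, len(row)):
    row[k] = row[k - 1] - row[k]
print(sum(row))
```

3

k=1: row[1] = 4-1 = 3 → [4, 3, 1, 5, 0]
k=2: row[2] = 3-1 = 2 → [4, 3, 2, 5, 0]
k=3: row[3] = 2-5 = -3 → [4, 3, 2, -3, 0]
k=4: row[4] = (-3)-0 = -3 → [4, 3, 2, -3, -3]
sum = 3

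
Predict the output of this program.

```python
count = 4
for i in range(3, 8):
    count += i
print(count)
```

i=3: count = 4+3 = 7
i=4: count = 7+4 = 11
i=5: count = 11+5 = 16
i=6: count = 16+6 = 22
i=7: count = 22+7 = 29

29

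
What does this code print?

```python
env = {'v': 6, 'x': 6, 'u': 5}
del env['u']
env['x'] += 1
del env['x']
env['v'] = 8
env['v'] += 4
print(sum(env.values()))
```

del 'u' → {'v': 6, 'x': 6}
env['x'] = 6+1 = 7 → {'v': 6, 'x': 7}
del 'x' → {'v': 6}
env['v'] = 8 → {'v': 8}
env['v'] = 8+4 = 12 → {'v': 12}
sum of values = 12

12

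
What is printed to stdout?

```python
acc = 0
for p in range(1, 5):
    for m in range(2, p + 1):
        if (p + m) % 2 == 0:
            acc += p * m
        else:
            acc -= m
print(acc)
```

p=2,m=2: even sum, acc = 0+4 = 4
p=3,m=2: odd sum, acc = 4-2 = 2
p=3,m=3: even sum, acc = 2+9 = 11
p=4,m=2: even sum, acc = 11+8 = 19
p=4,m=3: odd sum, acc = 19-3 = 16
p=4,m=4: even sum, acc = 16+16 = 32

32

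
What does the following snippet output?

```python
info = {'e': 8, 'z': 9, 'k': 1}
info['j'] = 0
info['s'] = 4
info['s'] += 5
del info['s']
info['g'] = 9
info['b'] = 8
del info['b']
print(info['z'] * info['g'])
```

info['j'] = 0 → {'e': 8, 'z': 9, 'k': 1, 'j': 0}
info['s'] = 4 → {'e': 8, 'z': 9, 'k': 1, 'j': 0, 's': 4}
info['s'] = 4+5 = 9 → {'e': 8, 'z': 9, 'k': 1, 'j': 0, 's': 9}
del 's' → {'e': 8, 'z': 9, 'k': 1, 'j': 0}
info['g'] = 9 → {'e': 8, 'z': 9, 'k': 1, 'j': 0, 'g': 9}
info['b'] = 8 → {'e': 8, 'z': 9, 'k': 1, 'j': 0, 'g': 9, 'b': 8}
del 'b' → {'e': 8, 'z': 9, 'k': 1, 'j': 0, 'g': 9}
info['z']*info['g'] = 9*9 = 81

81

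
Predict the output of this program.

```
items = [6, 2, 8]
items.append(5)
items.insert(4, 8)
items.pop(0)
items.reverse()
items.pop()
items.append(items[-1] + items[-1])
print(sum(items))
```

append 5 → [6, 2, 8, 5]
insert 8 at 4 → [6, 2, 8, 5, 8]
pop(0) removes 6 → [2, 8, 5, 8]
reverse → [8, 5, 8, 2]
pop() removes 2 → [8, 5, 8]
append items[-1]+items[-1] = 8+8 = 16 → [8, 5, 8, 16]
sum = 37

37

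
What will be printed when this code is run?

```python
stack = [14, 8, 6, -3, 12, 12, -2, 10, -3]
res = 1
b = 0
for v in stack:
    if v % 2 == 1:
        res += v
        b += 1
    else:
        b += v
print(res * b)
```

v=14: not odd; b=14
v=8: not odd; b=22
v=6: not odd; b=28
v=-3: odd, res = 1+(-3) = -2; b=29
v=12: not odd; b=41
v=12: not odd; b=53
v=-2: not odd; b=51
v=10: not odd; b=61
v=-3: odd, res = (-2)+(-3) = -5; b=62
res*b = (-5)*62 = -310

-310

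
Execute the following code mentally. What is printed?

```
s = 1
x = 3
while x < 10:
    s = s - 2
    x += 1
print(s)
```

x=3: s = 1-2 = -1
x=4: s = (-1)-2 = -3
x=5: s = (-3)-2 = -5
x=6: s = (-5)-2 = -7
x=7: s = (-7)-2 = -9
x=8: s = (-9)-2 = -11
x=9: s = (-11)-2 = -13

-13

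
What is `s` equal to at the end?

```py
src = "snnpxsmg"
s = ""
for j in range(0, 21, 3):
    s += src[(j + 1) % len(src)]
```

j=0: add src[1]='n' → 'n'
j=3: add src[4]='x' → 'nx'
j=6: add src[7]='g' → 'nxg'
j=9: add src[2]='n' → 'nxgn'
j=12: add src[5]='s' → 'nxgns'
j=15: add src[0]='s' → 'nxgnss'
j=18: add src[3]='p' → 'nxgnssp'

'nxgnssp'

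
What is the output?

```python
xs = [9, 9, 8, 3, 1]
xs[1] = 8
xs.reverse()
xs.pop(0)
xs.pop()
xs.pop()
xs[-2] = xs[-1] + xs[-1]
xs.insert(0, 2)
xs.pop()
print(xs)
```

[2, 16]

xs[1] = 8 → [9, 8, 8, 3, 1]
reverse → [1, 3, 8, 8, 9]
pop(0) removes 1 → [3, 8, 8, 9]
pop() removes 9 → [3, 8, 8]
pop() removes 8 → [3, 8]
xs[-2] = xs[-1]+xs[-1] = 8+8 = 16 → [16, 8]
insert 2 at 0 → [2, 16, 8]
pop() removes 8 → [2, 16]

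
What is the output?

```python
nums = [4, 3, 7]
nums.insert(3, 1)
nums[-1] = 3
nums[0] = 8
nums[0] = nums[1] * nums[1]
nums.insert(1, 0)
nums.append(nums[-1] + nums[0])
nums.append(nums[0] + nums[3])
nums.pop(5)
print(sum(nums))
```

38

insert 1 at 3 → [4, 3, 7, 1]
nums[-1] = 3 → [4, 3, 7, 3]
nums[0] = 8 → [8, 3, 7, 3]
nums[0] = nums[1]*nums[1] = 3*3 = 9 → [9, 3, 7, 3]
insert 0 at 1 → [9, 0, 3, 7, 3]
append nums[-1]+nums[0] = 3+9 = 12 → [9, 0, 3, 7, 3, 12]
append nums[0]+nums[3] = 9+7 = 16 → [9, 0, 3, 7, 3, 12, 16]
pop(5) removes 12 → [9, 0, 3, 7, 3, 16]
sum = 38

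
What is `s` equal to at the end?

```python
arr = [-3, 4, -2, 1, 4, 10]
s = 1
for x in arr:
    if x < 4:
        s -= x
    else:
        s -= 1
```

x=-3: <4, s = 1-(-3) = 4
x=4: not <4, s = 4-1 = 3
x=-2: <4, s = 3-(-2) = 5
x=1: <4, s = 5-1 = 4
x=4: not <4, s = 4-1 = 3
x=10: not <4, s = 3-1 = 2

2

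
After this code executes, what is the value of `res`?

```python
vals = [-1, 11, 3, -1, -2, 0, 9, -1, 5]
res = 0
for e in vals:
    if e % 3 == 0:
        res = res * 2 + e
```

e=-1: not %3==0
e=11: not %3==0
e=3: %3==0, res = 0*2+3 = 3
e=-1: not %3==0
e=-2: not %3==0
e=0: %3==0, res = 3*2+0 = 6
e=9: %3==0, res = 6*2+9 = 21
e=-1: not %3==0
e=5: not %3==0

21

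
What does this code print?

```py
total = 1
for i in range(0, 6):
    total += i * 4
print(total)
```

i=0: total = 1+0*4 = 1
i=1: total = 1+1*4 = 5
i=2: total = 5+2*4 = 13
i=3: total = 13+3*4 = 25
i=4: total = 25+4*4 = 41
i=5: total = 41+5*4 = 61

61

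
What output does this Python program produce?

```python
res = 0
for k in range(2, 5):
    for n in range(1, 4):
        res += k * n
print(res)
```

k=2,n=1: res = 0+2 = 2
k=2,n=2: res = 2+4 = 6
k=2,n=3: res = 6+6 = 12
k=3,n=1: res = 12+3 = 15
k=3,n=2: res = 15+6 = 21
k=3,n=3: res = 21+9 = 30
k=4,n=1: res = 30+4 = 34
k=4,n=2: res = 34+8 = 42
k=4,n=3: res = 42+12 = 54

54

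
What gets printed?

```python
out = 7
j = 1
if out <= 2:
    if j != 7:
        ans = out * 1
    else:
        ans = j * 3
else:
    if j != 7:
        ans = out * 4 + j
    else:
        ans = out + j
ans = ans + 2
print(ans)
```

31

out=7, j=1
out <= 2 is False; j != 7 is True
→ ans = out * 4 + j = 29
ans = 29+2 = 31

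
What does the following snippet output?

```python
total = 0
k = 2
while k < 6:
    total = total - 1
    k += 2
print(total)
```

k=2: total = 0-1 = -1
k=4: total = (-1)-1 = -2

-2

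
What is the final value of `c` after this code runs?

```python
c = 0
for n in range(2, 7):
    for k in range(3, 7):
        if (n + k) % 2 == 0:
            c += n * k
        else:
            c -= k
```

n=2,k=3: odd sum, c = 0-3 = -3
n=2,k=4: even sum, c = (-3)+8 = 5
n=2,k=5: odd sum, c = 5-5 = 0
n=2,k=6: even sum, c = 0+12 = 12
n=3,k=3: even sum, c = 12+9 = 21
n=3,k=4: odd sum, c = 21-4 = 17
n=3,k=5: even sum, c = 17+15 = 32
n=3,k=6: odd sum, c = 32-6 = 26
n=4,k=3: odd sum, c = 26-3 = 23
n=4,k=4: even sum, c = 23+16 = 39
n=4,k=5: odd sum, c = 39-5 = 34
n=4,k=6: even sum, c = 34+24 = 58
n=5,k=3: even sum, c = 58+15 = 73
n=5,k=4: odd sum, c = 73-4 = 69
n=5,k=5: even sum, c = 69+25 = 94
n=5,k=6: odd sum, c = 94-6 = 88
n=6,k=3: odd sum, c = 88-3 = 85
n=6,k=4: even sum, c = 85+24 = 109
n=6,k=5: odd sum, c = 109-5 = 104
n=6,k=6: even sum, c = 104+36 = 140

140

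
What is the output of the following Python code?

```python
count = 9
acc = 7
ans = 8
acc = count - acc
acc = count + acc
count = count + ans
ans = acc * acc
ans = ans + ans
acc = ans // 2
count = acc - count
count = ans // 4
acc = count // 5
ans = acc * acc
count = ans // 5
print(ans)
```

acc = 9-7 = 2
acc = 9+2 = 11
count = 9+8 = 17
ans = 11*11 = 121
ans = 121+121 = 242
acc = 242//2 = 121
count = 121-17 = 104
count = 242//4 = 60
acc = 60//5 = 12
ans = 12*12 = 144
count = 144//5 = 28

144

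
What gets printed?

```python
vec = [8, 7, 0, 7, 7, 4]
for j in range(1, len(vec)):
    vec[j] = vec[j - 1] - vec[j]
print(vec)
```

[8, 1, 1, -6, -13, -17]

j=1: vec[1] = 8-7 = 1 → [8, 1, 0, 7, 7, 4]
j=2: vec[2] = 1-0 = 1 → [8, 1, 1, 7, 7, 4]
j=3: vec[3] = 1-7 = -6 → [8, 1, 1, -6, 7, 4]
j=4: vec[4] = (-6)-7 = -13 → [8, 1, 1, -6, -13, 4]
j=5: vec[5] = (-13)-4 = -17 → [8, 1, 1, -6, -13, -17]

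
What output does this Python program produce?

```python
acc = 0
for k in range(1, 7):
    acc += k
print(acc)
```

21

k=1: acc = 0+1 = 1
k=2: acc = 1+2 = 3
k=3: acc = 3+3 = 6
k=4: acc = 6+4 = 10
k=5: acc = 10+5 = 15
k=6: acc = 15+6 = 21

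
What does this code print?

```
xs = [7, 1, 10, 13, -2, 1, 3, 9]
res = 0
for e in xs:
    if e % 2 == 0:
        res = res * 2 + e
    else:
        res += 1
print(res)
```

e=7: not even, res = 0+1 = 1
e=1: not even, res = 1+1 = 2
e=10: even, res = 2*2+10 = 14
e=13: not even, res = 14+1 = 15
e=-2: even, res = 15*2+(-2) = 28
e=1: not even, res = 28+1 = 29
e=3: not even, res = 29+1 = 30
e=9: not even, res = 30+1 = 31

31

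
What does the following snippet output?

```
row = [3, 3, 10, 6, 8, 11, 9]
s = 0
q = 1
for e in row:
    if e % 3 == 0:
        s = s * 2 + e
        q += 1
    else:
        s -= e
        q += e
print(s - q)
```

-55

e=3: %3==0, s = 0*2+3 = 3; q=2
e=3: %3==0, s = 3*2+3 = 9; q=3
e=10: not %3==0, s = 9-10 = -1; q=13
e=6: %3==0, s = (-1)*2+6 = 4; q=14
e=8: not %3==0, s = 4-8 = -4; q=22
e=11: not %3==0, s = (-4)-11 = -15; q=33
e=9: %3==0, s = (-15)*2+9 = -21; q=34
s-q = (-21)-34 = -55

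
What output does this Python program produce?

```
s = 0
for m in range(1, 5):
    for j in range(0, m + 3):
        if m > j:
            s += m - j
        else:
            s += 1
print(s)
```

m=1,j=0: 1>0, s = 0+1 = 1
m=1,j=1: not 1>1, s = 1+1 = 2
m=1,j=2: not 1>2, s = 2+1 = 3
m=1,j=3: not 1>3, s = 3+1 = 4
m=2,j=0: 2>0, s = 4+2 = 6
m=2,j=1: 2>1, s = 6+1 = 7
m=2,j=2: not 2>2, s = 7+1 = 8
m=2,j=3: not 2>3, s = 8+1 = 9
m=2,j=4: not 2>4, s = 9+1 = 10
m=3,j=0: 3>0, s = 10+3 = 13
m=3,j=1: 3>1, s = 13+2 = 15
m=3,j=2: 3>2, s = 15+1 = 16
m=3,j=3: not 3>3, s = 16+1 = 17
m=3,j=4: not 3>4, s = 17+1 = 18
m=3,j=5: not 3>5, s = 18+1 = 19
m=4,j=0: 4>0, s = 19+4 = 23
m=4,j=1: 4>1, s = 23+3 = 26
m=4,j=2: 4>2, s = 26+2 = 28
m=4,j=3: 4>3, s = 28+1 = 29
m=4,j=4: not 4>4, s = 29+1 = 30
m=4,j=5: not 4>5, s = 30+1 = 31
m=4,j=6: not 4>6, s = 31+1 = 32

32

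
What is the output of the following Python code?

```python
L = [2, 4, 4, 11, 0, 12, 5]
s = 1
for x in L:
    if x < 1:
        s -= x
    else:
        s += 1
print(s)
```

7

x=2: not <1, s = 1+1 = 2
x=4: not <1, s = 2+1 = 3
x=4: not <1, s = 3+1 = 4
x=11: not <1, s = 4+1 = 5
x=0: <1, s = 5-0 = 5
x=12: not <1, s = 5+1 = 6
x=5: not <1, s = 6+1 = 7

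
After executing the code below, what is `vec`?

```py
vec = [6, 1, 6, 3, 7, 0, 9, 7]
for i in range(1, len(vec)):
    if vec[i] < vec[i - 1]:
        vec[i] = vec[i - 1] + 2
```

i=1: 1<6, vec[1] = 6+2 = 8 → [6, 8, 6, 3, 7, 0, 9, 7]
i=2: 6<8, vec[2] = 8+2 = 10 → [6, 8, 10, 3, 7, 0, 9, 7]
i=3: 3<10, vec[3] = 10+2 = 12 → [6, 8, 10, 12, 7, 0, 9, 7]
i=4: 7<12, vec[4] = 12+2 = 14 → [6, 8, 10, 12, 14, 0, 9, 7]
i=5: 0<14, vec[5] = 14+2 = 16 → [6, 8, 10, 12, 14, 16, 9, 7]
i=6: 9<16, vec[6] = 16+2 = 18 → [6, 8, 10, 12, 14, 16, 18, 7]
i=7: 7<18, vec[7] = 18+2 = 20 → [6, 8, 10, 12, 14, 16, 18, 20]

[6, 8, 10, 12, 14, 16, 18, 20]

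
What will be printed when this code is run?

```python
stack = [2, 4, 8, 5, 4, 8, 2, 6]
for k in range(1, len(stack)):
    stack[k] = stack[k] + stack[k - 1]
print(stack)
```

[2, 6, 14, 19, 23, 31, 33, 39]

k=1: stack[1] = 4+2 = 6 → [2, 6, 8, 5, 4, 8, 2, 6]
k=2: stack[2] = 8+6 = 14 → [2, 6, 14, 5, 4, 8, 2, 6]
k=3: stack[3] = 5+14 = 19 → [2, 6, 14, 19, 4, 8, 2, 6]
k=4: stack[4] = 4+19 = 23 → [2, 6, 14, 19, 23, 8, 2, 6]
k=5: stack[5] = 8+23 = 31 → [2, 6, 14, 19, 23, 31, 2, 6]
k=6: stack[6] = 2+31 = 33 → [2, 6, 14, 19, 23, 31, 33, 6]
k=7: stack[7] = 6+33 = 39 → [2, 6, 14, 19, 23, 31, 33, 39]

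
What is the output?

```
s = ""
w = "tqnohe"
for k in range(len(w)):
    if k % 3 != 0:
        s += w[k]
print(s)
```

k=0: skip
k=1: add 'q' → 'q'
k=2: add 'n' → 'qn'
k=3: skip
k=4: add 'h' → 'qnh'
k=5: add 'e' → 'qnhe'

qnhe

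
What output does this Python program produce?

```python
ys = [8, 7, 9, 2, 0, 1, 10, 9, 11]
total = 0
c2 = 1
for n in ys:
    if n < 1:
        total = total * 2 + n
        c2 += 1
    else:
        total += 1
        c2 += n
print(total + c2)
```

71

n=8: not <1, total = 0+1 = 1; c2=9
n=7: not <1, total = 1+1 = 2; c2=16
n=9: not <1, total = 2+1 = 3; c2=25
n=2: not <1, total = 3+1 = 4; c2=27
n=0: <1, total = 4*2+0 = 8; c2=28
n=1: not <1, total = 8+1 = 9; c2=29
n=10: not <1, total = 9+1 = 10; c2=39
n=9: not <1, total = 10+1 = 11; c2=48
n=11: not <1, total = 11+1 = 12; c2=59
total+c2 = 12+59 = 71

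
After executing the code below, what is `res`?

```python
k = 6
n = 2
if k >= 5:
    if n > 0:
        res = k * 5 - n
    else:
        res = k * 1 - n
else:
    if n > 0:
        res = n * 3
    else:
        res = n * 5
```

k=6, n=2
k >= 5 is True; n > 0 is True
→ res = k * 5 - n = 28

28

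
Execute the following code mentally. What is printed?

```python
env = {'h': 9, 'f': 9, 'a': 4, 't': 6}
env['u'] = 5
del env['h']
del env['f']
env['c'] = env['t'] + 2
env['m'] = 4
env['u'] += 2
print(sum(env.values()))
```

env['u'] = 5 → {'h': 9, 'f': 9, 'a': 4, 't': 6, 'u': 5}
del 'h' → {'f': 9, 'a': 4, 't': 6, 'u': 5}
del 'f' → {'a': 4, 't': 6, 'u': 5}
env['c'] = env['t']+2 = 8 → {'a': 4, 't': 6, 'u': 5, 'c': 8}
env['m'] = 4 → {'a': 4, 't': 6, 'u': 5, 'c': 8, 'm': 4}
env['u'] = 5+2 = 7 → {'a': 4, 't': 6, 'u': 7, 'c': 8, 'm': 4}
sum of values = 29

29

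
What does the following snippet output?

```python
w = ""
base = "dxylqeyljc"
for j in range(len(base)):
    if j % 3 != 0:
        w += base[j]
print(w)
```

xyqelj

j=0: skip
j=1: add 'x' → 'x'
j=2: add 'y' → 'xy'
j=3: skip
j=4: add 'q' → 'xyq'
j=5: add 'e' → 'xyqe'
j=6: skip
j=7: add 'l' → 'xyqel'
j=8: add 'j' → 'xyqelj'
j=9: skip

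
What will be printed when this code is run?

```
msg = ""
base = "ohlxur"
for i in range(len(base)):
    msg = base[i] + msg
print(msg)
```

ruxlho

i=0: prepend 'o' → 'o'
i=1: prepend 'h' → 'ho'
i=2: prepend 'l' → 'lho'
i=3: prepend 'x' → 'xlho'
i=4: prepend 'u' → 'uxlho'
i=5: prepend 'r' → 'ruxlho'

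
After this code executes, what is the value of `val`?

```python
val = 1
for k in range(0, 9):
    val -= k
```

k=0: val = 1-0 = 1
k=1: val = 1-1 = 0
k=2: val = 0-2 = -2
k=3: val = (-2)-3 = -5
k=4: val = (-5)-4 = -9
k=5: val = (-9)-5 = -14
k=6: val = (-14)-6 = -20
k=7: val = (-20)-7 = -27
k=8: val = (-27)-8 = -35

-35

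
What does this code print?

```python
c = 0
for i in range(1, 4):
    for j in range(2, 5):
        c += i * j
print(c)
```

54

i=1,j=2: c = 0+2 = 2
i=1,j=3: c = 2+3 = 5
i=1,j=4: c = 5+4 = 9
i=2,j=2: c = 9+4 = 13
i=2,j=3: c = 13+6 = 19
i=2,j=4: c = 19+8 = 27
i=3,j=2: c = 27+6 = 33
i=3,j=3: c = 33+9 = 42
i=3,j=4: c = 42+12 = 54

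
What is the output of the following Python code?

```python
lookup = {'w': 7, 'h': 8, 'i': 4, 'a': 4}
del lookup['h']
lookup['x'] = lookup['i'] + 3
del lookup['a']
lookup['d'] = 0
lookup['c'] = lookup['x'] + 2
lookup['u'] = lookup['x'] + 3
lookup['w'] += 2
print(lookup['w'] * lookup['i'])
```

36

del 'h' → {'w': 7, 'i': 4, 'a': 4}
lookup['x'] = lookup['i']+3 = 7 → {'w': 7, 'i': 4, 'a': 4, 'x': 7}
del 'a' → {'w': 7, 'i': 4, 'x': 7}
lookup['d'] = 0 → {'w': 7, 'i': 4, 'x': 7, 'd': 0}
lookup['c'] = lookup['x']+2 = 9 → {'w': 7, 'i': 4, 'x': 7, 'd': 0, 'c': 9}
lookup['u'] = lookup['x']+3 = 10 → {'w': 7, 'i': 4, 'x': 7, 'd': 0, 'c': 9, 'u': 10}
lookup['w'] = 7+2 = 9 → {'w': 9, 'i': 4, 'x': 7, 'd': 0, 'c': 9, 'u': 10}
lookup['w']*lookup['i'] = 9*4 = 36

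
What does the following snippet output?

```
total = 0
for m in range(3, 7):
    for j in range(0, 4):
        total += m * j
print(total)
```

m=3,j=0: total = 0+0 = 0
m=3,j=1: total = 0+3 = 3
m=3,j=2: total = 3+6 = 9
m=3,j=3: total = 9+9 = 18
m=4,j=0: total = 18+0 = 18
m=4,j=1: total = 18+4 = 22
m=4,j=2: total = 22+8 = 30
m=4,j=3: total = 30+12 = 42
m=5,j=0: total = 42+0 = 42
m=5,j=1: total = 42+5 = 47
m=5,j=2: total = 47+10 = 57
m=5,j=3: total = 57+15 = 72
m=6,j=0: total = 72+0 = 72
m=6,j=1: total = 72+6 = 78
m=6,j=2: total = 78+12 = 90
m=6,j=3: total = 90+18 = 108

108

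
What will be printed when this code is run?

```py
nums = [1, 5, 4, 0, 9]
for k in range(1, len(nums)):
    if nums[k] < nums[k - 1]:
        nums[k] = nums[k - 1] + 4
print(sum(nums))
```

k=1: 5>=1, unchanged → [1, 5, 4, 0, 9]
k=2: 4<5, nums[2] = 5+4 = 9 → [1, 5, 9, 0, 9]
k=3: 0<9, nums[3] = 9+4 = 13 → [1, 5, 9, 13, 9]
k=4: 9<13, nums[4] = 13+4 = 17 → [1, 5, 9, 13, 17]
sum = 45

45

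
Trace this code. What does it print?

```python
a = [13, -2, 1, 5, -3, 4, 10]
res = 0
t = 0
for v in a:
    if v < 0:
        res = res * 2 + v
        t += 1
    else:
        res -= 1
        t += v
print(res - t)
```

-52

v=13: not <0, res = 0-1 = -1; t=13
v=-2: <0, res = (-1)*2+(-2) = -4; t=14
v=1: not <0, res = (-4)-1 = -5; t=15
v=5: not <0, res = (-5)-1 = -6; t=20
v=-3: <0, res = (-6)*2+(-3) = -15; t=21
v=4: not <0, res = (-15)-1 = -16; t=25
v=10: not <0, res = (-16)-1 = -17; t=35
res-t = (-17)-35 = -52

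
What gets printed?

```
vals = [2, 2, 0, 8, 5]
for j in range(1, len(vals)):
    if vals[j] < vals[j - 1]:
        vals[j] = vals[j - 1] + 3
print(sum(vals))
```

28

j=1: 2>=2, unchanged → [2, 2, 0, 8, 5]
j=2: 0<2, vals[2] = 2+3 = 5 → [2, 2, 5, 8, 5]
j=3: 8>=5, unchanged → [2, 2, 5, 8, 5]
j=4: 5<8, vals[4] = 8+3 = 11 → [2, 2, 5, 8, 11]
sum = 28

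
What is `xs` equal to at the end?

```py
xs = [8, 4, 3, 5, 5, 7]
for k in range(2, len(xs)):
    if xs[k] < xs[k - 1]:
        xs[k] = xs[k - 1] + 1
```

k=2: 3<4, xs[2] = 4+1 = 5 → [8, 4, 5, 5, 5, 7]
k=3: 5>=5, unchanged → [8, 4, 5, 5, 5, 7]
k=4: 5>=5, unchanged → [8, 4, 5, 5, 5, 7]
k=5: 7>=5, unchanged → [8, 4, 5, 5, 5, 7]

[8, 4, 5, 5, 5, 7]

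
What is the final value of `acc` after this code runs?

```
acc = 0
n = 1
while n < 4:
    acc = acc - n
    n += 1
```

-6

n=1: acc = 0-1 = -1
n=2: acc = (-1)-2 = -3
n=3: acc = (-3)-3 = -6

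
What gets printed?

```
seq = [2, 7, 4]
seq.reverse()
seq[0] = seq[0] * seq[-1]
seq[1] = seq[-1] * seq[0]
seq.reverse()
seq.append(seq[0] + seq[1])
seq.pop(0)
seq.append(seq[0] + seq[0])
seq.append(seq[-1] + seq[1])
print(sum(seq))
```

114

reverse → [4, 7, 2]
seq[0] = seq[0]*seq[-1] = 4*2 = 8 → [8, 7, 2]
seq[1] = seq[-1]*seq[0] = 2*8 = 16 → [8, 16, 2]
reverse → [2, 16, 8]
append seq[0]+seq[1] = 2+16 = 18 → [2, 16, 8, 18]
pop(0) removes 2 → [16, 8, 18]
append seq[0]+seq[0] = 16+16 = 32 → [16, 8, 18, 32]
append seq[-1]+seq[1] = 32+8 = 40 → [16, 8, 18, 32, 40]
sum = 114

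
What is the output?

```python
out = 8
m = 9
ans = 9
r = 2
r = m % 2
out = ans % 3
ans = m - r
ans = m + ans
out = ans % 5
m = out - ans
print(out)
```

r = 9%2 = 1
out = 9%3 = 0
ans = 9-1 = 8
ans = 9+8 = 17
out = 17%5 = 2
m = 2-17 = -15

2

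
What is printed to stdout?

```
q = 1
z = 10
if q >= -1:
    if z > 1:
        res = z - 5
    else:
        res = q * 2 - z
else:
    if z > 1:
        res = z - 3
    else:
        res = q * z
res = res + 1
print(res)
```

6

q=1, z=10
q >= -1 is True; z > 1 is True
→ res = z - 5 = 5
res = 5+1 = 6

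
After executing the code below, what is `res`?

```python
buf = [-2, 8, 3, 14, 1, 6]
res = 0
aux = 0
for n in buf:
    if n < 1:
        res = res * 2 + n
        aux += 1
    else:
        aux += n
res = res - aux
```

-35

n=-2: <1, res = 0*2+(-2) = -2; aux=1
n=8: not <1; aux=9
n=3: not <1; aux=12
n=14: not <1; aux=26
n=1: not <1; aux=27
n=6: not <1; aux=33
res-aux = (-2)-33 = -35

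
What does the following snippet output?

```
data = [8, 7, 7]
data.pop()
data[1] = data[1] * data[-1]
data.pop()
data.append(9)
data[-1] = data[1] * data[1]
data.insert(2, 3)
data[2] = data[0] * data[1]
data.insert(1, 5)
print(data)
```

[8, 5, 81, 648]

pop() removes 7 → [8, 7]
data[1] = data[1]*data[-1] = 7*7 = 49 → [8, 49]
pop() removes 49 → [8]
append 9 → [8, 9]
data[-1] = data[1]*data[1] = 9*9 = 81 → [8, 81]
insert 3 at 2 → [8, 81, 3]
data[2] = data[0]*data[1] = 8*81 = 648 → [8, 81, 648]
insert 5 at 1 → [8, 5, 81, 648]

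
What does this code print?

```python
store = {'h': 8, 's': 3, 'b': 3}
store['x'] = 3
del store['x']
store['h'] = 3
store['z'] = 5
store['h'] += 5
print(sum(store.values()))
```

19

store['x'] = 3 → {'h': 8, 's': 3, 'b': 3, 'x': 3}
del 'x' → {'h': 8, 's': 3, 'b': 3}
store['h'] = 3 → {'h': 3, 's': 3, 'b': 3}
store['z'] = 5 → {'h': 3, 's': 3, 'b': 3, 'z': 5}
store['h'] = 3+5 = 8 → {'h': 8, 's': 3, 'b': 3, 'z': 5}
sum of values = 19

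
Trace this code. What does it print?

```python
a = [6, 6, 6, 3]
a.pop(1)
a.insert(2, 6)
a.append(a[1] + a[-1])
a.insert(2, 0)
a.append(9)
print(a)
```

pop(1) removes 6 → [6, 6, 3]
insert 6 at 2 → [6, 6, 6, 3]
append a[1]+a[-1] = 6+3 = 9 → [6, 6, 6, 3, 9]
insert 0 at 2 → [6, 6, 0, 6, 3, 9]
append 9 → [6, 6, 0, 6, 3, 9, 9]

[6, 6, 0, 6, 3, 9, 9]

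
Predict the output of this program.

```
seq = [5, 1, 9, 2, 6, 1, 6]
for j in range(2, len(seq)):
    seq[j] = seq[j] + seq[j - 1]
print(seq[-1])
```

j=2: seq[2] = 9+1 = 10 → [5, 1, 10, 2, 6, 1, 6]
j=3: seq[3] = 2+10 = 12 → [5, 1, 10, 12, 6, 1, 6]
j=4: seq[4] = 6+12 = 18 → [5, 1, 10, 12, 18, 1, 6]
j=5: seq[5] = 1+18 = 19 → [5, 1, 10, 12, 18, 19, 6]
j=6: seq[6] = 6+19 = 25 → [5, 1, 10, 12, 18, 19, 25]

25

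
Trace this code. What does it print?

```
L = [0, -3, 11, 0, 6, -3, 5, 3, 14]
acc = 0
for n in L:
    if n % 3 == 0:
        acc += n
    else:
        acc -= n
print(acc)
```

-27

n=0: %3==0, acc = 0+0 = 0
n=-3: %3==0, acc = 0+(-3) = -3
n=11: not %3==0, acc = (-3)-11 = -14
n=0: %3==0, acc = (-14)+0 = -14
n=6: %3==0, acc = (-14)+6 = -8
n=-3: %3==0, acc = (-8)+(-3) = -11
n=5: not %3==0, acc = (-11)-5 = -16
n=3: %3==0, acc = (-16)+3 = -13
n=14: not %3==0, acc = (-13)-14 = -27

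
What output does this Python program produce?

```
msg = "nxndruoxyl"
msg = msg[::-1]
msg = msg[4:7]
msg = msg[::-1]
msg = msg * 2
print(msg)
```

drudru

reverse → 'lyxourdnxn'
slice [4:7] → 'urd'
reverse → 'dru'
repeat ×2 → 'drudru'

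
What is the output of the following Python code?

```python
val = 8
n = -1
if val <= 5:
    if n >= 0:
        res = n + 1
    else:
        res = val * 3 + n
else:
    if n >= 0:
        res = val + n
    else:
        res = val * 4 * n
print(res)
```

-32

val=8, n=-1
val <= 5 is False; n >= 0 is False
→ res = val * 4 * n = -32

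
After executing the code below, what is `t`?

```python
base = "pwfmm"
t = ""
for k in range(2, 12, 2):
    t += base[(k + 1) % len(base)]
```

k=2: add base[3]='m' → 'm'
k=4: add base[0]='p' → 'mp'
k=6: add base[2]='f' → 'mpf'
k=8: add base[4]='m' → 'mpfm'
k=10: add base[1]='w' → 'mpfmw'

'mpfmw'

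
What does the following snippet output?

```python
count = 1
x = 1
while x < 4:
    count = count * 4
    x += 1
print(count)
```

x=1: count = 1*4 = 4
x=2: count = 4*4 = 16
x=3: count = 16*4 = 64

64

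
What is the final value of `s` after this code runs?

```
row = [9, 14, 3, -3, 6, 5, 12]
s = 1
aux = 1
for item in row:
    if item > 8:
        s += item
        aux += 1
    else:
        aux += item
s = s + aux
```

item=9: >8, s = 1+9 = 10; aux=2
item=14: >8, s = 10+14 = 24; aux=3
item=3: not >8; aux=6
item=-3: not >8; aux=3
item=6: not >8; aux=9
item=5: not >8; aux=14
item=12: >8, s = 24+12 = 36; aux=15
s+aux = 36+15 = 51

51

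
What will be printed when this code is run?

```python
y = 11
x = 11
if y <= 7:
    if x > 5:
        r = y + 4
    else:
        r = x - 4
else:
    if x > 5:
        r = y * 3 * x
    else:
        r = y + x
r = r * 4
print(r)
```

1452

y=11, x=11
y <= 7 is False; x > 5 is True
→ r = y * 3 * x = 363
r = 363*4 = 1452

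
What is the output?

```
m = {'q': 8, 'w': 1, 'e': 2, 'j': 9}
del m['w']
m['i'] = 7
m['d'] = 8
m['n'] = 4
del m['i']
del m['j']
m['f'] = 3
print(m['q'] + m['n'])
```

12

del 'w' → {'q': 8, 'e': 2, 'j': 9}
m['i'] = 7 → {'q': 8, 'e': 2, 'j': 9, 'i': 7}
m['d'] = 8 → {'q': 8, 'e': 2, 'j': 9, 'i': 7, 'd': 8}
m['n'] = 4 → {'q': 8, 'e': 2, 'j': 9, 'i': 7, 'd': 8, 'n': 4}
del 'i' → {'q': 8, 'e': 2, 'j': 9, 'd': 8, 'n': 4}
del 'j' → {'q': 8, 'e': 2, 'd': 8, 'n': 4}
m['f'] = 3 → {'q': 8, 'e': 2, 'd': 8, 'n': 4, 'f': 3}
m['q']+m['n'] = 8+4 = 12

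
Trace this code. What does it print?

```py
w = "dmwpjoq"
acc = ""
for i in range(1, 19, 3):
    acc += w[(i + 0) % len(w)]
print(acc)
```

i=1: add w[1]='m' → 'm'
i=4: add w[4]='j' → 'mj'
i=7: add w[0]='d' → 'mjd'
i=10: add w[3]='p' → 'mjdp'
i=13: add w[6]='q' → 'mjdpq'
i=16: add w[2]='w' → 'mjdpqw'

mjdpqw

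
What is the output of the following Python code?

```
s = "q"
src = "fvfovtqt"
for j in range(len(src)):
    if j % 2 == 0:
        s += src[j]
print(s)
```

j=0: add 'f' → 'qf'
j=1: skip
j=2: add 'f' → 'qff'
j=3: skip
j=4: add 'v' → 'qffv'
j=5: skip
j=6: add 'q' → 'qffvq'
j=7: skip

qffvq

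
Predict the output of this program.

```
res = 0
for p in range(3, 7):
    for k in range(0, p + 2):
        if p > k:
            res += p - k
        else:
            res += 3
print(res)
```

p=3,k=0: 3>0, res = 0+3 = 3
p=3,k=1: 3>1, res = 3+2 = 5
p=3,k=2: 3>2, res = 5+1 = 6
p=3,k=3: not 3>3, res = 6+3 = 9
p=3,k=4: not 3>4, res = 9+3 = 12
p=4,k=0: 4>0, res = 12+4 = 16
p=4,k=1: 4>1, res = 16+3 = 19
p=4,k=2: 4>2, res = 19+2 = 21
p=4,k=3: 4>3, res = 21+1 = 22
p=4,k=4: not 4>4, res = 22+3 = 25
p=4,k=5: not 4>5, res = 25+3 = 28
p=5,k=0: 5>0, res = 28+5 = 33
p=5,k=1: 5>1, res = 33+4 = 37
p=5,k=2: 5>2, res = 37+3 = 40
p=5,k=3: 5>3, res = 40+2 = 42
p=5,k=4: 5>4, res = 42+1 = 43
p=5,k=5: not 5>5, res = 43+3 = 46
p=5,k=6: not 5>6, res = 46+3 = 49
p=6,k=0: 6>0, res = 49+6 = 55
p=6,k=1: 6>1, res = 55+5 = 60
p=6,k=2: 6>2, res = 60+4 = 64
p=6,k=3: 6>3, res = 64+3 = 67
p=6,k=4: 6>4, res = 67+2 = 69
p=6,k=5: 6>5, res = 69+1 = 70
p=6,k=6: not 6>6, res = 70+3 = 73
p=6,k=7: not 6>7, res = 73+3 = 76

76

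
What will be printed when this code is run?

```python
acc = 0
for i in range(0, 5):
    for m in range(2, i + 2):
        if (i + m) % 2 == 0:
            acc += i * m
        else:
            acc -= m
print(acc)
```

i=1,m=2: odd sum, acc = 0-2 = -2
i=2,m=2: even sum, acc = (-2)+4 = 2
i=2,m=3: odd sum, acc = 2-3 = -1
i=3,m=2: odd sum, acc = (-1)-2 = -3
i=3,m=3: even sum, acc = (-3)+9 = 6
i=3,m=4: odd sum, acc = 6-4 = 2
i=4,m=2: even sum, acc = 2+8 = 10
i=4,m=3: odd sum, acc = 10-3 = 7
i=4,m=4: even sum, acc = 7+16 = 23
i=4,m=5: odd sum, acc = 23-5 = 18

18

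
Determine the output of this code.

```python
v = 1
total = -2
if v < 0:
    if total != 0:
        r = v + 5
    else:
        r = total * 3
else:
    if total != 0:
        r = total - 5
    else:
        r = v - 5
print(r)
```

v=1, total=-2
v < 0 is False; total != 0 is True
→ r = total - 5 = -7

-7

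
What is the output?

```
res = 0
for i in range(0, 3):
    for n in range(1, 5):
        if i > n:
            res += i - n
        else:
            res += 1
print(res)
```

i=0,n=1: not 0>1, res = 0+1 = 1
i=0,n=2: not 0>2, res = 1+1 = 2
i=0,n=3: not 0>3, res = 2+1 = 3
i=0,n=4: not 0>4, res = 3+1 = 4
i=1,n=1: not 1>1, res = 4+1 = 5
i=1,n=2: not 1>2, res = 5+1 = 6
i=1,n=3: not 1>3, res = 6+1 = 7
i=1,n=4: not 1>4, res = 7+1 = 8
i=2,n=1: 2>1, res = 8+1 = 9
i=2,n=2: not 2>2, res = 9+1 = 10
i=2,n=3: not 2>3, res = 10+1 = 11
i=2,n=4: not 2>4, res = 11+1 = 12

12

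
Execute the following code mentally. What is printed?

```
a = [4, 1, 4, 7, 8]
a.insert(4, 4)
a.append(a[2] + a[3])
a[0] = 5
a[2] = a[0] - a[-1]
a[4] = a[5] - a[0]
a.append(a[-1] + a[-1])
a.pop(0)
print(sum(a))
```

46

insert 4 at 4 → [4, 1, 4, 7, 4, 8]
append a[2]+a[3] = 4+7 = 11 → [4, 1, 4, 7, 4, 8, 11]
a[0] = 5 → [5, 1, 4, 7, 4, 8, 11]
a[2] = a[0]-a[-1] = 5-11 = -6 → [5, 1, -6, 7, 4, 8, 11]
a[4] = a[5]-a[0] = 8-5 = 3 → [5, 1, -6, 7, 3, 8, 11]
append a[-1]+a[-1] = 11+11 = 22 → [5, 1, -6, 7, 3, 8, 11, 22]
pop(0) removes 5 → [1, -6, 7, 3, 8, 11, 22]
sum = 46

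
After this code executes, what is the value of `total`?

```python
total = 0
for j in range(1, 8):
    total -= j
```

j=1: total = 0-1 = -1
j=2: total = (-1)-2 = -3
j=3: total = (-3)-3 = -6
j=4: total = (-6)-4 = -10
j=5: total = (-10)-5 = -15
j=6: total = (-15)-6 = -21
j=7: total = (-21)-7 = -28

-28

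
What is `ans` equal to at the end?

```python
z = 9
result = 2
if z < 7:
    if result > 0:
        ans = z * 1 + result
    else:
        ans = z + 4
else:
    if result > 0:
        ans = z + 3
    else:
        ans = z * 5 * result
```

12

z=9, result=2
z < 7 is False; result > 0 is True
→ ans = z + 3 = 12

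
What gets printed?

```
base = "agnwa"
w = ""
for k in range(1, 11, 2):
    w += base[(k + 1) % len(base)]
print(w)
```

k=1: add base[2]='n' → 'n'
k=3: add base[4]='a' → 'na'
k=5: add base[1]='g' → 'nag'
k=7: add base[3]='w' → 'nagw'
k=9: add base[0]='a' → 'nagwa'

nagwa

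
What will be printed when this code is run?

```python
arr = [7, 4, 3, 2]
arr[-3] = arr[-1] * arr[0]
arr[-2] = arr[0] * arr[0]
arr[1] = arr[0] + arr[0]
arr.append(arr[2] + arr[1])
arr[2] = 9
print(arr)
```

[7, 14, 9, 2, 63]

arr[-3] = arr[-1]*arr[0] = 2*7 = 14 → [7, 14, 3, 2]
arr[-2] = arr[0]*arr[0] = 7*7 = 49 → [7, 14, 49, 2]
arr[1] = arr[0]+arr[0] = 7+7 = 14 → [7, 14, 49, 2]
append arr[2]+arr[1] = 49+14 = 63 → [7, 14, 49, 2, 63]
arr[2] = 9 → [7, 14, 9, 2, 63]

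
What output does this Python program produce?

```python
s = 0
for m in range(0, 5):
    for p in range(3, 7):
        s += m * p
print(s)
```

m=0,p=3: s = 0+0 = 0
m=0,p=4: s = 0+0 = 0
m=0,p=5: s = 0+0 = 0
m=0,p=6: s = 0+0 = 0
m=1,p=3: s = 0+3 = 3
m=1,p=4: s = 3+4 = 7
m=1,p=5: s = 7+5 = 12
m=1,p=6: s = 12+6 = 18
m=2,p=3: s = 18+6 = 24
m=2,p=4: s = 24+8 = 32
m=2,p=5: s = 32+10 = 42
m=2,p=6: s = 42+12 = 54
m=3,p=3: s = 54+9 = 63
m=3,p=4: s = 63+12 = 75
m=3,p=5: s = 75+15 = 90
m=3,p=6: s = 90+18 = 108
m=4,p=3: s = 108+12 = 120
m=4,p=4: s = 120+16 = 136
m=4,p=5: s = 136+20 = 156
m=4,p=6: s = 156+24 = 180

180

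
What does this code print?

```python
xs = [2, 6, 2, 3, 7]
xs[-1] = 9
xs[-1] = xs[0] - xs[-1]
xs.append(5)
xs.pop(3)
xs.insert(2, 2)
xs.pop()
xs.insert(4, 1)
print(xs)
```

[2, 6, 2, 2, 1, -7]

xs[-1] = 9 → [2, 6, 2, 3, 9]
xs[-1] = xs[0]-xs[-1] = 2-9 = -7 → [2, 6, 2, 3, -7]
append 5 → [2, 6, 2, 3, -7, 5]
pop(3) removes 3 → [2, 6, 2, -7, 5]
insert 2 at 2 → [2, 6, 2, 2, -7, 5]
pop() removes 5 → [2, 6, 2, 2, -7]
insert 1 at 4 → [2, 6, 2, 2, 1, -7]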